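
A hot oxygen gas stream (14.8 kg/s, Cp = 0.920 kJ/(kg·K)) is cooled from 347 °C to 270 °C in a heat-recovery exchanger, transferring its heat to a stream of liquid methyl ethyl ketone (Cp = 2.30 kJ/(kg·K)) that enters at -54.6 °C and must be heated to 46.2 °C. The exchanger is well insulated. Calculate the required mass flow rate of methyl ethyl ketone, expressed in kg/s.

Heat released by hot stream: Q = 14.8 × 0.920 × (347 − 270) = 1048.4 kJ/s
Energy balance on cold side (adiabatic exchanger): Q = ṁ_c·Cp_c·(T_c,out − T_c,in)
ṁ_c = 1048.4 / [2.30 × (46.2 − -54.6)] = 4.5222 kg/s

ṁ_c = 4.52 kg/s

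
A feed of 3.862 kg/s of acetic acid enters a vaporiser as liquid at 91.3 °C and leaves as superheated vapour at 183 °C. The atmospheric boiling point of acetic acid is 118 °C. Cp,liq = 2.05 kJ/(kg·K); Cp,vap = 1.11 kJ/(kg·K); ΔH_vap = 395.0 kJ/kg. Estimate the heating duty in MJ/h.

liquid 91.3→118 °C: 54.735 kJ/kg
vaporisation at 118 °C: 395 kJ/kg
vapour 118→183 °C: 72.15 kJ/kg
Δh = 54.735 + 395 + 72.15 = 521.88 kJ/kg
Q = ṁ·Δh = 3.862 kg/s × 521.88 kJ/kg = 2015.5 kJ/s
|Q| = 2015.5 kW = 7255.9 MJ/h

Q = 7260 MJ/h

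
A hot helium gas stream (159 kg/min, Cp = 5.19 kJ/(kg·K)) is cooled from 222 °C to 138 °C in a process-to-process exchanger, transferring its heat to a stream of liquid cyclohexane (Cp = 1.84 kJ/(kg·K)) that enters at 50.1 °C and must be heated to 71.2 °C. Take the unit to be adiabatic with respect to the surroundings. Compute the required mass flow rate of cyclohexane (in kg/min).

ṁ_c = 1790 kg/min

Heat released by hot stream: Q = 159 × 5.19 × (222 − 138) = 69318 kJ/min
Energy balance on cold side (adiabatic exchanger): Q = ṁ_c·Cp_c·(T_c,out − T_c,in)
ṁ_c = 69318 / [1.84 × (71.2 − 50.1)] = 1785.4 kg/min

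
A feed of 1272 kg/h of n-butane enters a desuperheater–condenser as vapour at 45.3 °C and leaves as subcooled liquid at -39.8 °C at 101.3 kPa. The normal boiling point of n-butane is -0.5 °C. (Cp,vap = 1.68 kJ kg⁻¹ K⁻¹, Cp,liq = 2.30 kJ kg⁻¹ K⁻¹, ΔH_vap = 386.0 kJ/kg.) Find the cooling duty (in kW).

Q_c = 196 kW

vapour 45.3→-0.5 °C: -76.944 kJ/kg
condensation at -0.5 °C: -386 kJ/kg
liquid -0.5→-39.8 °C: -90.39 kJ/kg
Δh = -76.944 + -386 + -90.39 = -553.33 kJ/kg
Q = ṁ·Δh = 1272 kg/h × -553.33 kJ/kg = -703840 kJ/h
|Q| = 195.51 kW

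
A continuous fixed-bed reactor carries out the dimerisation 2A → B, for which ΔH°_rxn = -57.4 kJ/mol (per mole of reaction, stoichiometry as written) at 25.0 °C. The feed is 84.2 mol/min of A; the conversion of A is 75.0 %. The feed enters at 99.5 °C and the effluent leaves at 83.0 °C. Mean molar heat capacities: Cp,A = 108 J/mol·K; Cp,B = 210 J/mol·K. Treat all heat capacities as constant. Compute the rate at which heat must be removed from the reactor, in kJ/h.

Q_out = 118000 kJ/h

Extent of reaction ξ = 0.750 × 84.2 / 2 = 31.575 mol/min
Reaction term: ξ·ΔH°_rxn = 31.575 × -57.4 = -1812.4 kJ/min
Sensible, feed 99.5→25 °C: -677.47 kJ/min
Outlet flows (mol/min): A 21.05, B 31.575
Sensible, products 25→83.0 °C: 516.44 kJ/min
Q = ΔH = -1973.4 kJ/min = -32.891 kW
Heat removed = 118410 kJ/h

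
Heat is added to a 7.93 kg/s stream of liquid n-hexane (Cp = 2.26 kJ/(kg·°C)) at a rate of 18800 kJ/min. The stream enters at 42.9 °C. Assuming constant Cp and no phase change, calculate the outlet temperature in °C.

Q = 18800 kJ/min = 313.33 kJ/s
ΔT = Q/(ṁ·Cp) = 313.33/(7.93×2.26) = 17.483 K
T_out = 42.9 + 17.483 = 60.383 °C

T_out = 60.4 °C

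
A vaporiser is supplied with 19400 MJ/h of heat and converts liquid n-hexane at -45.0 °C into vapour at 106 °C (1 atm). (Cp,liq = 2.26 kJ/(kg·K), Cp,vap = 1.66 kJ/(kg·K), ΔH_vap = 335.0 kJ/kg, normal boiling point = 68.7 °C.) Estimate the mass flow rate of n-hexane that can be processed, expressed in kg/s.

ṁ = 8.24 kg/s

Δh = 2.26×(68.7−-45.0) + 335.0 + 1.66×(106−68.7) = 653.88 kJ/kg
Q = 19400 MJ/h = 5388.9 kJ/s = 5388.9 kJ/s
ṁ = Q/Δh = 5388.9 / 653.88 = 8.2414 kg/s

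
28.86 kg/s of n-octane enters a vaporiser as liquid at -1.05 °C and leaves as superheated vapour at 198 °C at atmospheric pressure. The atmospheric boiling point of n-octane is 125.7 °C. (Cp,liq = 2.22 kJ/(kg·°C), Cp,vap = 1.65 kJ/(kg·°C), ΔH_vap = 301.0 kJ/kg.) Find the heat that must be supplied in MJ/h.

liquid -1.05→125.7 °C: 281.39 kJ/kg
vaporisation at 125.7 °C: 301 kJ/kg
vapour 125.7→198 °C: 119.29 kJ/kg
Δh = 281.39 + 301 + 119.29 = 701.68 kJ/kg
Q = ṁ·Δh = 28.86 kg/s × 701.68 kJ/kg = 20250 kJ/s
|Q| = 20250 kW = 72902 MJ/h

Q = 72900 MJ/h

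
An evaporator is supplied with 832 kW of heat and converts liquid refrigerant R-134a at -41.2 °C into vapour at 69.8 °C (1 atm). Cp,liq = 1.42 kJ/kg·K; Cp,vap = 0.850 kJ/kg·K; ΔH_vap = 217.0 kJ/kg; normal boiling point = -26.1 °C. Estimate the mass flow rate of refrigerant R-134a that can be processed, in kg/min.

ṁ = 156 kg/min

Δh = 1.42×(-26.1−-41.2) + 217.0 + 0.850×(69.8−-26.1) = 319.96 kJ/kg
Q = 832 kW = 832 kJ/s = 49920 kJ/min
ṁ = Q/Δh = 49920 / 319.96 = 156.02 kg/min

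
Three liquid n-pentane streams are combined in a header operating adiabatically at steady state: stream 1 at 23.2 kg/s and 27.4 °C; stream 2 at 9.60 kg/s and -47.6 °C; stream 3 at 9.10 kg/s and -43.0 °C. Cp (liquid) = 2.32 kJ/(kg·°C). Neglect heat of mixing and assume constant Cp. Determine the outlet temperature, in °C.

No heat crosses the boundary, so H_out = H_in.
T_out = Σ ṁᵢCp,ᵢTᵢ / Σ ṁᵢCp,ᵢ
      = -493.19 / 97.208 = -5.0735 °C

T_out = -5.07 °C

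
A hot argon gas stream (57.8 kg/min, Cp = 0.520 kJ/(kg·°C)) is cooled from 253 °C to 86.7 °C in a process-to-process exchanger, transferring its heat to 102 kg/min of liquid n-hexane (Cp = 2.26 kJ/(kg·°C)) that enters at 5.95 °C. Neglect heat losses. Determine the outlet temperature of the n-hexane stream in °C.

T_c,out = 27.6 °C

Heat released by hot stream: Q = 57.8 × 0.520 × (253 − 86.7) = 4998.3 kJ/min
Energy balance on cold side (adiabatic exchanger): Q = ṁ_c·Cp_c·(T_c,out − T_c,in)
T_c,out = 5.95 + 4998.3/(102 × 2.26) = 27.633 °C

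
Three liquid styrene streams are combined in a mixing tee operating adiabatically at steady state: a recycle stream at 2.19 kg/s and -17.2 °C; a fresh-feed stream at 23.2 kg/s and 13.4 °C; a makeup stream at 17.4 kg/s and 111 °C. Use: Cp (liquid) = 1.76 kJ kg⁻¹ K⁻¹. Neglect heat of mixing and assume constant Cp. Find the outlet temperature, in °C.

T_out = 51.5 °C

Adiabatic, steady state ⇒ Σ ṁᵢCp,ᵢ(T_out − Tᵢ) = 0
T_out = Σ ṁᵢCp,ᵢTᵢ / Σ ṁᵢCp,ᵢ
      = 3880.1 / 75.31 = 51.522 °C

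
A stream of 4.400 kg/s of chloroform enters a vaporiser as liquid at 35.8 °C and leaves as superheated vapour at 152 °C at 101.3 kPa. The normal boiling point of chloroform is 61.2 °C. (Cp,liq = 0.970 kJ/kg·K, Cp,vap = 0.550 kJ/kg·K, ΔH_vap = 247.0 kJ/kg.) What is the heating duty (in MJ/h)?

liquid 35.8→61.2 °C: 24.638 kJ/kg
vaporisation at 61.2 °C: 247 kJ/kg
vapour 61.2→152 °C: 49.94 kJ/kg
Δh = 24.638 + 247 + 49.94 = 321.58 kJ/kg
Q = ṁ·Δh = 4.400 kg/s × 321.58 kJ/kg = 1414.9 kJ/s
|Q| = 1414.9 kW = 5093.8 MJ/h

Q = 5090 MJ/h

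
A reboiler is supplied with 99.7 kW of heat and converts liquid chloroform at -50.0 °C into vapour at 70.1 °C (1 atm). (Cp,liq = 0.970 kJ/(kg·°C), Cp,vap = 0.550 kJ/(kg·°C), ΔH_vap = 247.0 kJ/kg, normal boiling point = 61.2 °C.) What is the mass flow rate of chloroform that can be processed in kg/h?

ṁ = 998 kg/h

Δh = 0.970×(61.2−-50.0) + 247.0 + 0.550×(70.1−61.2) = 359.76 kJ/kg
Q = 99.7 kW = 99.7 kJ/s = 358920 kJ/h
ṁ = Q/Δh = 358920 / 359.76 = 997.67 kg/h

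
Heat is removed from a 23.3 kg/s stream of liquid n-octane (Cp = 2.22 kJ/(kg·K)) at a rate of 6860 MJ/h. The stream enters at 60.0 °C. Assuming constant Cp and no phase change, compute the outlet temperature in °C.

Q = 6860 MJ/h = 1905.6 kJ/s
ΔT = Q/(ṁ·Cp) = 1905.6/(23.3×2.22) = 36.839 K
T_out = 60.0 − 36.839 = 23.161 °C

T_out = 23.2 °C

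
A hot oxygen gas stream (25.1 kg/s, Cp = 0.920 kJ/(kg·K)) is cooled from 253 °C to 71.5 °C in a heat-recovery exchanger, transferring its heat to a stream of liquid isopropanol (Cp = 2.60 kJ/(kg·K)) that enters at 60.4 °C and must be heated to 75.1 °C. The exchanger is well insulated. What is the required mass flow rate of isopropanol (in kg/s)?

Heat released by hot stream: Q = 25.1 × 0.920 × (253 − 71.5) = 4191.2 kJ/s
Energy balance on cold side (adiabatic exchanger): Q = ṁ_c·Cp_c·(T_c,out − T_c,in)
ṁ_c = 4191.2 / [2.60 × (75.1 − 60.4)] = 109.66 kg/s

ṁ_c = 110 kg/s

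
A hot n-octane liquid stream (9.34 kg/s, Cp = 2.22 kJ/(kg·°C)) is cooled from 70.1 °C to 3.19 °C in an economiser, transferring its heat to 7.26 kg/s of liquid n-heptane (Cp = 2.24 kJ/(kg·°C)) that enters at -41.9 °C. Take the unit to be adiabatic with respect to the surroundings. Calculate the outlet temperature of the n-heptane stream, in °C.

T_c,out = 43.4 °C

Heat released by hot stream: Q = 9.34 × 2.22 × (70.1 − 3.19) = 1387.4 kJ/s
Energy balance on cold side (adiabatic exchanger): Q = ṁ_c·Cp_c·(T_c,out − T_c,in)
T_c,out = -41.9 + 1387.4/(7.26 × 2.24) = 43.411 °C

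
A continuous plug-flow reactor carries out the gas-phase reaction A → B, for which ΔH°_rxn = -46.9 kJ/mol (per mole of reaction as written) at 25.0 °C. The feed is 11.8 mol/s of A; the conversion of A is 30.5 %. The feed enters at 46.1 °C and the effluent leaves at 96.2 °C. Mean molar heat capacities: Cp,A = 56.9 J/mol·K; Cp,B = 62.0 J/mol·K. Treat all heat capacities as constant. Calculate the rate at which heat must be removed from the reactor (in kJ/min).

Q_out = 8030 kJ/min

Extent of reaction ξ = 0.305 × 11.8 = 3.599 mol/s
Reaction term: ξ·ΔH°_rxn = 3.599 × -46.9 = -168.79 kJ/s
Sensible, feed 46.1→25 °C: -14.167 kJ/s
Outlet flows (mol/s): A 8.201, B 3.599
Sensible, products 25→96.2 °C: 49.112 kJ/s
Q = ΔH = -133.85 kJ/s = -133.85 kW
Heat removed = 8030.9 kJ/min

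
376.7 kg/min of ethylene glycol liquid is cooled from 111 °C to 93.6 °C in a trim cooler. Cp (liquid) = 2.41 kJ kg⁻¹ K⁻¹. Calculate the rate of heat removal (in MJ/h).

Q = ṁ·Cp·ΔT = 376.7 × 2.41 × (93.6 − 111) = -15797 kJ/min
Converting: 15797 / 60 s = 263.28 kW
Cooling duty = 947.79 MJ/h

Q_c = 948 MJ/h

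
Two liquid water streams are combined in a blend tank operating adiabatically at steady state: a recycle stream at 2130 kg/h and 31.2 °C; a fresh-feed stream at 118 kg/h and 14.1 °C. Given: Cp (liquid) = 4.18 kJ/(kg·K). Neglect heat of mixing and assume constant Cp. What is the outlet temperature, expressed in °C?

T_out = 30.3 °C

Energy balance with Q = 0: Σ ṁᵢCp,ᵢ(T_out − Tᵢ) = 0
T_out = Σ ṁᵢCp,ᵢTᵢ / Σ ṁᵢCp,ᵢ
      = 284740 / 9396.6 = 30.302 °C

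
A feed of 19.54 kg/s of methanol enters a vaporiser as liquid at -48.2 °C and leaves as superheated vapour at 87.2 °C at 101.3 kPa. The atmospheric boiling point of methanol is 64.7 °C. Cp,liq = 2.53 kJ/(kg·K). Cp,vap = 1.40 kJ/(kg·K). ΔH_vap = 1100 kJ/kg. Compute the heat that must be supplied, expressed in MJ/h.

liquid -48.2→64.7 °C: 285.64 kJ/kg
vaporisation at 64.7 °C: 1100 kJ/kg
vapour 64.7→87.2 °C: 31.5 kJ/kg
Δh = 285.64 + 1100 + 31.5 = 1417.1 kJ/kg
Q = ṁ·Δh = 19.54 kg/s × 1417.1 kJ/kg = 27691 kJ/s
|Q| = 27691 kW = 99687 MJ/h

Q = 99700 MJ/h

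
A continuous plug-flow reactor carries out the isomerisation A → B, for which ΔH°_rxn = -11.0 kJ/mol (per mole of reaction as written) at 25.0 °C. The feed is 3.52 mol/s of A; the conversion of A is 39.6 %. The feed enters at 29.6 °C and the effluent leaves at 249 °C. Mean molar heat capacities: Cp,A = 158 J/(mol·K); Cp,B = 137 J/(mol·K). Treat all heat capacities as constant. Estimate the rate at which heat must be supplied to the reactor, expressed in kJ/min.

Extent of reaction ξ = 0.396 × 3.52 = 1.3939 mol/s
Reaction term: ξ·ΔH°_rxn = 1.3939 × -11.0 = -15.333 kJ/s
Sensible, feed 29.6→25 °C: -2.5583 kJ/s
Outlet flows (mol/s): A 2.1261, B 1.3939
Sensible, products 25→249 °C: 118.02 kJ/s
Q = ΔH = 100.13 kJ/s = 100.13 kW
Heat supplied = 6007.9 kJ/min

Q_in = 6010 kJ/min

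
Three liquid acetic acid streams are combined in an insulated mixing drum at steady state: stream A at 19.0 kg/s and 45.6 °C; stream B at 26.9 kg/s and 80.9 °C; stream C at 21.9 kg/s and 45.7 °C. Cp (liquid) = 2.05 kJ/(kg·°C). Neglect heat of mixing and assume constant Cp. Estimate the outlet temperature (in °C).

T_out = 59.6 °C

Energy balance with Q = 0: Σ ṁᵢCp,ᵢ(T_out − Tᵢ) = 0
T_out = Σ ṁᵢCp,ᵢTᵢ / Σ ṁᵢCp,ᵢ
      = 8289.1 / 138.99 = 59.638 °C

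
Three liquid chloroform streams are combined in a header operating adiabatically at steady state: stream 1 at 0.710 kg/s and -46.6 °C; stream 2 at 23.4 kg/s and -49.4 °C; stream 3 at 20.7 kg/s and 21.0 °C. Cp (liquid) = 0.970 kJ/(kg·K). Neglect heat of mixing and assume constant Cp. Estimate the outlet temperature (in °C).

No heat crosses the boundary, so H_out = H_in.
T_out = Σ ṁᵢCp,ᵢTᵢ / Σ ṁᵢCp,ᵢ
      = -731.72 / 43.466 = -16.834 °C

T_out = -16.8 °C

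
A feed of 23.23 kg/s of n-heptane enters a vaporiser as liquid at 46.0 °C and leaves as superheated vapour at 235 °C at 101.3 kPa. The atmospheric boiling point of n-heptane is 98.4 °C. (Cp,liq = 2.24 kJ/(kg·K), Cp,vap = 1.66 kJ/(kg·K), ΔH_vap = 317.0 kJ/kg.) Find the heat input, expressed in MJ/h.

liquid 46.0→98.4 °C: 117.38 kJ/kg
vaporisation at 98.4 °C: 317 kJ/kg
vapour 98.4→235 °C: 226.76 kJ/kg
Δh = 117.38 + 317 + 226.76 = 661.13 kJ/kg
Q = ṁ·Δh = 23.23 kg/s × 661.13 kJ/kg = 15358 kJ/s
|Q| = 15358 kW = 55289 MJ/h

Q = 55300 MJ/h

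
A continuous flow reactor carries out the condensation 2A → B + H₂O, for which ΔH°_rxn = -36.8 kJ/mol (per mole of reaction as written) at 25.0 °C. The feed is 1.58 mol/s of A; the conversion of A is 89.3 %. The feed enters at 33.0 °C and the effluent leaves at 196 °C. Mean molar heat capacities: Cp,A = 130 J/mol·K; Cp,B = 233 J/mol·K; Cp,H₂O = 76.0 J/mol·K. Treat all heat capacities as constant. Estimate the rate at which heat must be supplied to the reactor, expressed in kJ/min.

Extent of reaction ξ = 0.893 × 1.58 / 2 = 0.70547 mol/s
Reaction term: ξ·ΔH°_rxn = 0.70547 × -36.8 = -25.961 kJ/s
Sensible, feed 33.0→25 °C: -1.6432 kJ/s
Outlet flows (mol/s): A 0.16906, B 0.70547, H₂O 0.70547
Sensible, products 25→196 °C: 41.035 kJ/s
Q = ΔH = 13.43 kJ/s = 13.43 kW
Heat supplied = 805.8 kJ/min

Q_in = 806 kJ/min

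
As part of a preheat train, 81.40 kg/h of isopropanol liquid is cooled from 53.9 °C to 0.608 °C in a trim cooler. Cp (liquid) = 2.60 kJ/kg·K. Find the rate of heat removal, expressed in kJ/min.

Q = ṁ·Cp·ΔT = 81.40 × 2.60 × (0.608 − 53.9) = -11279 kJ/h
Converting: 11279 / 3600 s = 3.133 kW
Cooling duty = 187.98 kJ/min

Q_c = 188 kJ/min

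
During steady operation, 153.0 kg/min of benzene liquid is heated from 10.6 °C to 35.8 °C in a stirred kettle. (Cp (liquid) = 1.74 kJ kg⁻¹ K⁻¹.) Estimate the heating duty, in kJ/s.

Q = ṁ·Cp·ΔT = 153.0 × 1.74 × (35.8 − 10.6) = 6708.7 kJ/min
Converting: 6708.7 / 60 s = 111.81 kW

Q = 112 kJ/s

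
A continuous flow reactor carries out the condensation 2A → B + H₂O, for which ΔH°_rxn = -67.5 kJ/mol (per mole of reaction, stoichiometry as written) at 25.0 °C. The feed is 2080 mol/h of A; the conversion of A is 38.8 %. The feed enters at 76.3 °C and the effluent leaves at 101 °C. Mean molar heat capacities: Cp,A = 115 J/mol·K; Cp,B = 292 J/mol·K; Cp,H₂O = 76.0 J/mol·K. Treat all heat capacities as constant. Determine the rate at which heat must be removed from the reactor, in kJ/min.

Extent of reaction ξ = 0.388 × 2080 / 2 = 403.52 mol/h
Reaction term: ξ·ΔH°_rxn = 403.52 × -67.5 = -27238 kJ/h
Sensible, feed 76.3→25 °C: -12271 kJ/h
Outlet flows (mol/h): A 1273, B 403.52, H₂O 403.52
Sensible, products 25→101 °C: 22411 kJ/h
Q = ΔH = -17097 kJ/h = -4.7492 kW
Heat removed = 284.95 kJ/min

Q_out = 285 kJ/min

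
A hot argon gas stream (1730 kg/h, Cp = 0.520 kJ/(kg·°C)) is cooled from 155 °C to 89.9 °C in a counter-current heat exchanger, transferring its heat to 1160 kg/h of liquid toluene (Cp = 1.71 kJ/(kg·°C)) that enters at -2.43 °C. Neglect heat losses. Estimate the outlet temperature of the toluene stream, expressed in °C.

Heat released by hot stream: Q = 1730 × 0.520 × (155 − 89.9) = 58564 kJ/h
Energy balance on cold side (adiabatic exchanger): Q = ṁ_c·Cp_c·(T_c,out − T_c,in)
T_c,out = -2.43 + 58564/(1160 × 1.71) = 27.094 °C

T_c,out = 27.1 °C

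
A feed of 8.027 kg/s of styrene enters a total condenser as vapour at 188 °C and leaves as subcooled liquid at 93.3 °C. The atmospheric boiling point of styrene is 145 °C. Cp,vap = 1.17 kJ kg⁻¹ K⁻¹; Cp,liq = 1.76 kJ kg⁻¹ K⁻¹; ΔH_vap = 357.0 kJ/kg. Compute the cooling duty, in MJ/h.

Q_c = 14400 MJ/h

vapour 188→145 °C: -50.31 kJ/kg
condensation at 145 °C: -357 kJ/kg
liquid 145→93.3 °C: -90.992 kJ/kg
Δh = -50.31 + -357 + -90.992 = -498.3 kJ/kg
Q = ṁ·Δh = 8.027 kg/s × -498.3 kJ/kg = -3999.9 kJ/s
|Q| = 3999.9 kW = 14400 MJ/h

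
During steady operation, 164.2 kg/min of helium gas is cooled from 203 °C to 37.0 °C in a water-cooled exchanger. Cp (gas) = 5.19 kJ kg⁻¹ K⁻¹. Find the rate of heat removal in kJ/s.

Q = ṁ·Cp·ΔT = 164.2 × 5.19 × (37.0 − 203) = -141460 kJ/min
Converting: 141460 / 60 s = 2357.7 kW

Q_c = 2360 kJ/s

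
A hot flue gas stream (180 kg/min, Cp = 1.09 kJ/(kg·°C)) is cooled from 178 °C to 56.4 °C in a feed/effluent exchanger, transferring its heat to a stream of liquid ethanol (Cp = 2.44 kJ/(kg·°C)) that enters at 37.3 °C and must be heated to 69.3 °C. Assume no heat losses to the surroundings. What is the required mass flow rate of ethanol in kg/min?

Heat released by hot stream: Q = 180 × 1.09 × (178 − 56.4) = 23858 kJ/min
Energy balance on cold side (adiabatic exchanger): Q = ṁ_c·Cp_c·(T_c,out − T_c,in)
ṁ_c = 23858 / [2.44 × (69.3 − 37.3)] = 305.56 kg/min

ṁ_c = 306 kg/min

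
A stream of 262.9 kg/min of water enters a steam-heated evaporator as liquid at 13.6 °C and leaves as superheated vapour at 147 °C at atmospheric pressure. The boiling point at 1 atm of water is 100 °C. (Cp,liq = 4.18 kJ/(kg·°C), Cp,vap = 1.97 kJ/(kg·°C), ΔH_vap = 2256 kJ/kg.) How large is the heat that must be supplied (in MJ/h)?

Q = 42700 MJ/h

liquid 13.6→100 °C: 361.15 kJ/kg
vaporisation at 100 °C: 2256 kJ/kg
vapour 100→147 °C: 92.59 kJ/kg
Δh = 361.15 + 2256 + 92.59 = 2709.7 kJ/kg
Q = ṁ·Δh = 262.9 kg/min × 2709.7 kJ/kg = 712390 kJ/min
|Q| = 11873 kW = 42743 MJ/h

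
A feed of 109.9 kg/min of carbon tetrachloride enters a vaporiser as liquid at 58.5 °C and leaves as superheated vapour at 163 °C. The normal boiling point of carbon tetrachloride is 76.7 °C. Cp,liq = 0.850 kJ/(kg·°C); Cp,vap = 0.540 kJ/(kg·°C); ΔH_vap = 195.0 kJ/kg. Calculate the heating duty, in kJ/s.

liquid 58.5→76.7 °C: 15.47 kJ/kg
vaporisation at 76.7 °C: 195 kJ/kg
vapour 76.7→163 °C: 46.602 kJ/kg
Δh = 15.47 + 195 + 46.602 = 257.07 kJ/kg
Q = ṁ·Δh = 109.9 kg/min × 257.07 kJ/kg = 28252 kJ/min
|Q| = 470.87 kW

Q = 471 kJ/s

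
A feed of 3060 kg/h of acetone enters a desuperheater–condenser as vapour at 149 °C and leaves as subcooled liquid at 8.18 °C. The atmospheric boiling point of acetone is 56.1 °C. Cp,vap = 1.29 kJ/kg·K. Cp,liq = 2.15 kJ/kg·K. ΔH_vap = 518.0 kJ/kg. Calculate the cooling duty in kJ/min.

vapour 149→56.1 °C: -119.84 kJ/kg
condensation at 56.1 °C: -518 kJ/kg
liquid 56.1→8.18 °C: -103.03 kJ/kg
Δh = -119.84 + -518 + -103.03 = -740.87 kJ/kg
Q = ṁ·Δh = 3060 kg/h × -740.87 kJ/kg = -2.2671e+06 kJ/h
|Q| = 629.74 kW = 37784 kJ/min

Q_c = 37800 kJ/min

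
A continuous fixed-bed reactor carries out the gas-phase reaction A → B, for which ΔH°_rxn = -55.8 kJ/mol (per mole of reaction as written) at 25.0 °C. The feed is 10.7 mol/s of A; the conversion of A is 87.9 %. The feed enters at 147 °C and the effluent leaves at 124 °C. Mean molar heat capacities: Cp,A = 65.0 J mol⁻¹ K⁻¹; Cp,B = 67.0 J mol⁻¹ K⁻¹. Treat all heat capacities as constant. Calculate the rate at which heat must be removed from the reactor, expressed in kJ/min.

Q_out = 32300 kJ/min

Extent of reaction ξ = 0.879 × 10.7 = 9.4053 mol/s
Reaction term: ξ·ΔH°_rxn = 9.4053 × -55.8 = -524.82 kJ/s
Sensible, feed 147→25 °C: -84.851 kJ/s
Outlet flows (mol/s): A 1.2947, B 9.4053
Sensible, products 25→124 °C: 70.717 kJ/s
Q = ΔH = -538.95 kJ/s = -538.95 kW
Heat removed = 32337 kJ/min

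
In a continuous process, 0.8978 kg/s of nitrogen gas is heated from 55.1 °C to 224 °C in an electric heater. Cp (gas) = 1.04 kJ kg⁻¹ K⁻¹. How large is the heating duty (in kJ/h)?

Q = 568000 kJ/h

Q = ṁ·Cp·ΔT = 0.8978 × 1.04 × (224 − 55.1) = 157.7 kJ/s
Heating duty = 567730 kJ/h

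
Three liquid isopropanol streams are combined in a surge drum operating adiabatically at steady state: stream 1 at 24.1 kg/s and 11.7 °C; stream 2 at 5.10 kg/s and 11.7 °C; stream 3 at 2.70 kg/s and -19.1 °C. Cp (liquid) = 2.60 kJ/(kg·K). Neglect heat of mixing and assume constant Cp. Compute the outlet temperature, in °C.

T_out = 9.09 °C

Adiabatic, steady state ⇒ Σ ṁᵢCp,ᵢ(T_out − Tᵢ) = 0
T_out = Σ ṁᵢCp,ᵢTᵢ / Σ ṁᵢCp,ᵢ
      = 754.18 / 82.94 = 9.0931 °C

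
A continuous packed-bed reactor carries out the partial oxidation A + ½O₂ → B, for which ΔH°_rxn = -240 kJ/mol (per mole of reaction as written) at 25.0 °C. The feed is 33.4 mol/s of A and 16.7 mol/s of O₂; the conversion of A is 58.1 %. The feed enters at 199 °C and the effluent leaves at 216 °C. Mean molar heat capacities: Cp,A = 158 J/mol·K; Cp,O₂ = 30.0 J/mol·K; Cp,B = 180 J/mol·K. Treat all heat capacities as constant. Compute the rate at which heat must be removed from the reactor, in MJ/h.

Extent of reaction ξ = 0.581 × 33.4 = 19.405 mol/s
Reaction term: ξ·ΔH°_rxn = 19.405 × -240 = -4657.3 kJ/s
Sensible, feed 199→25 °C: -1005.4 kJ/s
Outlet flows (mol/s): A 13.995, O₂ 6.9973, B 19.405
Sensible, products 25→216 °C: 1129.6 kJ/s
Q = ΔH = -4533.1 kJ/s = -4533.1 kW
Heat removed = 16319 MJ/h

Q_out = 16300 MJ/h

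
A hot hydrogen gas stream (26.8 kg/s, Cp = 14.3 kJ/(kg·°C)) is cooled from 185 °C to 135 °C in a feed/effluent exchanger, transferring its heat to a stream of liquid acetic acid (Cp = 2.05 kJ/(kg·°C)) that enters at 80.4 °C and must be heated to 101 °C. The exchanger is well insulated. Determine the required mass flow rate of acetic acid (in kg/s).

ṁ_c = 454 kg/s

Heat released by hot stream: Q = 26.8 × 14.3 × (185 − 135) = 19162 kJ/s
Energy balance on cold side (adiabatic exchanger): Q = ṁ_c·Cp_c·(T_c,out − T_c,in)
ṁ_c = 19162 / [2.05 × (101 − 80.4)] = 453.75 kg/s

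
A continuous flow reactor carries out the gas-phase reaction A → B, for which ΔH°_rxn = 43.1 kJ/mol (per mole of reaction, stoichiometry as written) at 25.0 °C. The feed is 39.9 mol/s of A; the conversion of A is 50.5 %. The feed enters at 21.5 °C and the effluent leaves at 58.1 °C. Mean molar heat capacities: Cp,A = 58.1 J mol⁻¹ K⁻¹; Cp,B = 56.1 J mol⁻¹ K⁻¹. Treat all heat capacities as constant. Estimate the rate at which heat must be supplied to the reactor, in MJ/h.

Q_in = 3430 MJ/h

Extent of reaction ξ = 0.505 × 39.9 = 20.149 mol/s
Reaction term: ξ·ΔH°_rxn = 20.149 × 43.1 = 868.44 kJ/s
Sensible, feed 21.5→25 °C: 8.1137 kJ/s
Outlet flows (mol/s): A 19.75, B 20.149
Sensible, products 25→58.1 °C: 75.398 kJ/s
Q = ΔH = 951.96 kJ/s = 951.96 kW
Heat supplied = 3427 MJ/h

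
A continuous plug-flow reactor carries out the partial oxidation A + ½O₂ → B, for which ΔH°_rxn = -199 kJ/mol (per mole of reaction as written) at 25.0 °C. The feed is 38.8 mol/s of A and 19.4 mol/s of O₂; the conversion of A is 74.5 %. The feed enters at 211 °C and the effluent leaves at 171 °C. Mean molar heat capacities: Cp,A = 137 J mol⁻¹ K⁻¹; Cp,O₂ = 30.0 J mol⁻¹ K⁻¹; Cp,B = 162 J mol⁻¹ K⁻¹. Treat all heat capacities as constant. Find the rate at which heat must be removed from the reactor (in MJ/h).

Extent of reaction ξ = 0.745 × 38.8 = 28.906 mol/s
Reaction term: ξ·ΔH°_rxn = 28.906 × -199 = -5752.3 kJ/s
Sensible, feed 211→25 °C: -1097 kJ/s
Outlet flows (mol/s): A 9.894, O₂ 4.947, B 28.906
Sensible, products 25→171 °C: 903.25 kJ/s
Q = ΔH = -5946 kJ/s = -5946 kW
Heat removed = 21406 MJ/h

Q_out = 21400 MJ/h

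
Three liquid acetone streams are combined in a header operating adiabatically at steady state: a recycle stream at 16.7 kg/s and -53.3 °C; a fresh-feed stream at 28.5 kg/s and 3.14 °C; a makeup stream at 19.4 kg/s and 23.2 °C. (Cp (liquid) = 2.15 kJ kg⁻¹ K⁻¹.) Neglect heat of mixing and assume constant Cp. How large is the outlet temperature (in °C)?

Adiabatic, steady state ⇒ Σ ṁᵢCp,ᵢ(T_out − Tᵢ) = 0
Σ ṁᵢCp,ᵢTᵢ = 16.7×2.15×-53.3 + 28.5×2.15×3.14 + 19.4×2.15×23.2 = -753.66
Σ ṁᵢCp,ᵢ = 16.7×2.15 + 28.5×2.15 + 19.4×2.15 = 138.89
T_out = -753.66 / 138.89 = -5.4263 °C

T_out = -5.43 °C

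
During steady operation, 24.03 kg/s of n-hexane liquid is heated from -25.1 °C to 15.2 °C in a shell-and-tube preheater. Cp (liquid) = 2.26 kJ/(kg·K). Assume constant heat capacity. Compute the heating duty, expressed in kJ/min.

Q = 131000 kJ/min

Q = ṁ·Cp·ΔT = 24.03 × 2.26 × (15.2 − -25.1) = 2188.6 kJ/s
Heating duty = 131320 kJ/min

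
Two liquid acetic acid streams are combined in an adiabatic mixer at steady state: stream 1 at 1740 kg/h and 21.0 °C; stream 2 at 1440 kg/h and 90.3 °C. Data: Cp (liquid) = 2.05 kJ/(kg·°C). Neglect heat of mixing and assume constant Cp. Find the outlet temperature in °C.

T_out = 52.4 °C

Energy balance with Q = 0: Σ ṁᵢCp,ᵢ(T_out − Tᵢ) = 0
T_out = Σ ṁᵢCp,ᵢTᵢ / Σ ṁᵢCp,ᵢ
      = 341470 / 6519 = 52.381 °C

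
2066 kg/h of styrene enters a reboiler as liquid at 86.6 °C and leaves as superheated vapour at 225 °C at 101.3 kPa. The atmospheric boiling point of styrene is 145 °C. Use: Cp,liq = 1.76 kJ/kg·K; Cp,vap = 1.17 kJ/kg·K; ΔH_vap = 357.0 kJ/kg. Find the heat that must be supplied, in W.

liquid 86.6→145 °C: 102.78 kJ/kg
vaporisation at 145 °C: 357 kJ/kg
vapour 145→225 °C: 93.6 kJ/kg
Δh = 102.78 + 357 + 93.6 = 553.38 kJ/kg
Q = ṁ·Δh = 2066 kg/h × 553.38 kJ/kg = 1.1433e+06 kJ/h
|Q| = 317.58 kW = 317580 W

Q = 318000 W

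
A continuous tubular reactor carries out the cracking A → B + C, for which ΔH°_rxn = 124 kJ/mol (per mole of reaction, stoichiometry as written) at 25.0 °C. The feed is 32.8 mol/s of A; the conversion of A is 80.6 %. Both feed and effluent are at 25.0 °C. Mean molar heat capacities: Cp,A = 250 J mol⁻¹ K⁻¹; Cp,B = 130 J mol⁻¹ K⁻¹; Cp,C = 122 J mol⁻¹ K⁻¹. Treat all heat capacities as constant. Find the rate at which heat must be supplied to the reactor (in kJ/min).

Extent of reaction ξ = 0.806 × 32.8 = 26.437 mol/s
Reaction term: ξ·ΔH°_rxn = 26.437 × 124 = 3278.2 kJ/s
Q = ΔH = 3278.2 kJ/s = 3278.2 kW
Heat supplied = 196690 kJ/min

Q_in = 197000 kJ/min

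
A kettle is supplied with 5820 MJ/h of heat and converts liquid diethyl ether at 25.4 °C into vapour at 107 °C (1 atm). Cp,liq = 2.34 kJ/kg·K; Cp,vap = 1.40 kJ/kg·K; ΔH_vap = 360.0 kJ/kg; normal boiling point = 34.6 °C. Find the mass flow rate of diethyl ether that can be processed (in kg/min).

Δh = 2.34×(34.6−25.4) + 360.0 + 1.40×(107−34.6) = 482.89 kJ/kg
Q = 5820 MJ/h = 1616.7 kJ/s = 97000 kJ/min
ṁ = Q/Δh = 97000 / 482.89 = 200.87 kg/min

ṁ = 201 kg/min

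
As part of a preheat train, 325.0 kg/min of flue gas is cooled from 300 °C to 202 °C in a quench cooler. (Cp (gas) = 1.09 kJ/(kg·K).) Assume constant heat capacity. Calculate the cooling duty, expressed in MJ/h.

Q = ṁ·Cp·ΔT = 325.0 × 1.09 × (202 − 300) = -34716 kJ/min
Converting: 34716 / 60 s = 578.61 kW
Cooling duty = 2083 MJ/h

Q_c = 2080 MJ/h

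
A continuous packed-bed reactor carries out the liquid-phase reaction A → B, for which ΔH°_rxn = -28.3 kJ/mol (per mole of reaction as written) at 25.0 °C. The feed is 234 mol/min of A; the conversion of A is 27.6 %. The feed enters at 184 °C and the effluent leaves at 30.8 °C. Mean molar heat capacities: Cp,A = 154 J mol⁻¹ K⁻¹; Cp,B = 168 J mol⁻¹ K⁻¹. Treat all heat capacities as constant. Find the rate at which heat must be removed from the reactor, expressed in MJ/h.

Extent of reaction ξ = 0.276 × 234 = 64.584 mol/min
Reaction term: ξ·ΔH°_rxn = 64.584 × -28.3 = -1827.7 kJ/min
Sensible, feed 184→25 °C: -5729.7 kJ/min
Outlet flows (mol/min): A 169.42, B 64.584
Sensible, products 25→30.8 °C: 214.25 kJ/min
Q = ΔH = -7343.2 kJ/min = -122.39 kW
Heat removed = 440.59 MJ/h

Q_out = 441 MJ/h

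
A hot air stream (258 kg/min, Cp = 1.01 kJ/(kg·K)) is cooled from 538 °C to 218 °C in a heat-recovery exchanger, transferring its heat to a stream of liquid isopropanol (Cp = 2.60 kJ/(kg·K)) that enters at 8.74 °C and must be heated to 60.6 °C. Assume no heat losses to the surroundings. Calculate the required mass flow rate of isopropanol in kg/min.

Heat released by hot stream: Q = 258 × 1.01 × (538 − 218) = 83386 kJ/min
Energy balance on cold side (adiabatic exchanger): Q = ṁ_c·Cp_c·(T_c,out − T_c,in)
ṁ_c = 83386 / [2.60 × (60.6 − 8.74)] = 618.42 kg/min

ṁ_c = 618 kg/min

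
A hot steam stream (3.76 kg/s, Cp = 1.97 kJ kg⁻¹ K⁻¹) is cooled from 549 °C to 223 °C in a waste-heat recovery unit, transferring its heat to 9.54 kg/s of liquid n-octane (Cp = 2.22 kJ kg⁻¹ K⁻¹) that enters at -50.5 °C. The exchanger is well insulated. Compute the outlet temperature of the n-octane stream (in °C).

Heat released by hot stream: Q = 3.76 × 1.97 × (549 − 223) = 2414.7 kJ/s
Energy balance on cold side (adiabatic exchanger): Q = ṁ_c·Cp_c·(T_c,out − T_c,in)
T_c,out = -50.5 + 2414.7/(9.54 × 2.22) = 63.517 °C

T_c,out = 63.5 °C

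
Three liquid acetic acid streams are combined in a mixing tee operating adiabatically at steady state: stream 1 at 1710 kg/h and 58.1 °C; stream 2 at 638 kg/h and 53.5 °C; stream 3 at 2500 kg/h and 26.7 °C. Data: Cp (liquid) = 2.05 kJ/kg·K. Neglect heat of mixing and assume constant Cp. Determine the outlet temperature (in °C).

T_out = 41.3 °C

Adiabatic, steady state ⇒ Σ ṁᵢCp,ᵢ(T_out − Tᵢ) = 0
Σ ṁᵢCp,ᵢTᵢ = 1710×2.05×58.1 + 638×2.05×53.5 + 2500×2.05×26.7 = 410480
Σ ṁᵢCp,ᵢ = 1710×2.05 + 638×2.05 + 2500×2.05 = 9938.4
T_out = 410480 / 9938.4 = 41.302 °C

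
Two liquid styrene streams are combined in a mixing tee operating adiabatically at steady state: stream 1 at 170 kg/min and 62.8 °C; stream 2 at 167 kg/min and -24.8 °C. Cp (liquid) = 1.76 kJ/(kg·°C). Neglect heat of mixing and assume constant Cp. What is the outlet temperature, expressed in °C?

T_out = 19.4 °C

Adiabatic, steady state ⇒ Σ ṁᵢCp,ᵢ(T_out − Tᵢ) = 0
Σ ṁᵢCp,ᵢTᵢ = 170×1.76×62.8 + 167×1.76×-24.8 = 11501
Σ ṁᵢCp,ᵢ = 170×1.76 + 167×1.76 = 593.12
T_out = 11501 / 593.12 = 19.39 °C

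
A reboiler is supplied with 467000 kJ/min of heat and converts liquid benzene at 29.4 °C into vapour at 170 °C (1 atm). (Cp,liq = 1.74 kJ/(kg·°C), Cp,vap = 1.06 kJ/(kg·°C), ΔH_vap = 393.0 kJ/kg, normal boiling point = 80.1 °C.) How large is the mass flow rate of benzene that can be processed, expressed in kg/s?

Δh = 1.74×(80.1−29.4) + 393.0 + 1.06×(170−80.1) = 576.51 kJ/kg
Q = 467000 kJ/min = 7783.3 kJ/s = 7783.3 kJ/s
ṁ = Q/Δh = 7783.3 / 576.51 = 13.501 kg/s

ṁ = 13.5 kg/s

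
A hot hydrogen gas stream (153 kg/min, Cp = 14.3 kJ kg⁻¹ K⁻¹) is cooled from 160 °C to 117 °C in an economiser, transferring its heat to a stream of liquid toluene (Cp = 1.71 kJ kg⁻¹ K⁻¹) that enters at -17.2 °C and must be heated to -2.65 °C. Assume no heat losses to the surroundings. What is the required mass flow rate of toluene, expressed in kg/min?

ṁ_c = 3780 kg/min

Heat released by hot stream: Q = 153 × 14.3 × (160 − 117) = 94080 kJ/min
Energy balance on cold side (adiabatic exchanger): Q = ṁ_c·Cp_c·(T_c,out − T_c,in)
ṁ_c = 94080 / [1.71 × (-2.65 − -17.2)] = 3781.3 kg/min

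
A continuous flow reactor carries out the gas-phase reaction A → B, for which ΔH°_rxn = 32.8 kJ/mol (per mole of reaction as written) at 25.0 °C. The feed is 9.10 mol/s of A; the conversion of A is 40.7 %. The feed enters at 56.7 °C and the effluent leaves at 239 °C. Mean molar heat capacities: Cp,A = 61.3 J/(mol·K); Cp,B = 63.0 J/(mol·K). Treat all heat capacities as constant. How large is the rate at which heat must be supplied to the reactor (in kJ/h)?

Q_in = 808000 kJ/h

Extent of reaction ξ = 0.407 × 9.10 = 3.7037 mol/s
Reaction term: ξ·ΔH°_rxn = 3.7037 × 32.8 = 121.48 kJ/s
Sensible, feed 56.7→25 °C: -17.683 kJ/s
Outlet flows (mol/s): A 5.3963, B 3.7037
Sensible, products 25→239 °C: 120.72 kJ/s
Q = ΔH = 224.52 kJ/s = 224.52 kW
Heat supplied = 808280 kJ/h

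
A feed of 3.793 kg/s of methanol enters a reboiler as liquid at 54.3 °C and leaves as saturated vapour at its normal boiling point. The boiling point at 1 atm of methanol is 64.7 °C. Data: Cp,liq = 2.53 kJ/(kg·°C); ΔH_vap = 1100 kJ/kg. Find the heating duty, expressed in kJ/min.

liquid 54.3→64.7 °C: 26.312 kJ/kg
vaporisation at 64.7 °C: 1100 kJ/kg
Δh = 26.312 + 1100 = 1126.3 kJ/kg
Q = ṁ·Δh = 3.793 kg/s × 1126.3 kJ/kg = 4272.1 kJ/s
|Q| = 4272.1 kW = 256330 kJ/min

Q = 256000 kJ/min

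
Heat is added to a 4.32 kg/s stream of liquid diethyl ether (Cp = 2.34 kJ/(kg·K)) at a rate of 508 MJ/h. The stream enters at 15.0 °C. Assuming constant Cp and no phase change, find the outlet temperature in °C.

T_out = 29.0 °C

Q = 508 MJ/h = 141.11 kJ/s
ΔT = Q/(ṁ·Cp) = 141.11/(4.32×2.34) = 13.959 K
T_out = 15.0 + 13.959 = 28.959 °C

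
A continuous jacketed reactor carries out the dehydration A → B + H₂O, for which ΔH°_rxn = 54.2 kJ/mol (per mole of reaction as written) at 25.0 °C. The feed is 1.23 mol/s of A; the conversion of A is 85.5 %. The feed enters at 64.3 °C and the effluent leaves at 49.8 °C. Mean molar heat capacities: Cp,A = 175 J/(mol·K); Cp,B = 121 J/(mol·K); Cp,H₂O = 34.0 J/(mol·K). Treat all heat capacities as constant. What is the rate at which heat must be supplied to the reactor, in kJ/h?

Q_in = 192000 kJ/h

Extent of reaction ξ = 0.855 × 1.23 = 1.0516 mol/s
Reaction term: ξ·ΔH°_rxn = 1.0516 × 54.2 = 56.999 kJ/s
Sensible, feed 64.3→25 °C: -8.4593 kJ/s
Outlet flows (mol/s): A 0.17835, B 1.0516, H₂O 1.0516
Sensible, products 25→49.8 °C: 4.8166 kJ/s
Q = ΔH = 53.357 kJ/s = 53.357 kW
Heat supplied = 192080 kJ/h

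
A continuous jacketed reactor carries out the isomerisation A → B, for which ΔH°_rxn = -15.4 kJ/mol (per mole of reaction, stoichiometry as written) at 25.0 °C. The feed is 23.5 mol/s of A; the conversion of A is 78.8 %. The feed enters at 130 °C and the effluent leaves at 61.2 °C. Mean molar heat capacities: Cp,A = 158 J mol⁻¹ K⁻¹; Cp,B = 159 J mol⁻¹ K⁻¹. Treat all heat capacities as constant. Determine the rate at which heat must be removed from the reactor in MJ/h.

Extent of reaction ξ = 0.788 × 23.5 = 18.518 mol/s
Reaction term: ξ·ΔH°_rxn = 18.518 × -15.4 = -285.18 kJ/s
Sensible, feed 130→25 °C: -389.87 kJ/s
Outlet flows (mol/s): A 4.982, B 18.518
Sensible, products 25→61.2 °C: 135.08 kJ/s
Q = ΔH = -539.96 kJ/s = -539.96 kW
Heat removed = 1943.9 MJ/h

Q_out = 1940 MJ/h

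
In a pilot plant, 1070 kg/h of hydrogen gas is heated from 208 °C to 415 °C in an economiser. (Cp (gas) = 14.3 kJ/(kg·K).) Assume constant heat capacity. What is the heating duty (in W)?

Q = ṁ·Cp·ΔT = 1070 × 14.3 × (415 − 208) = 3.1673e+06 kJ/h
Converting: 3.1673e+06 / 3600 s = 879.81 kW
Heating duty = 879810 W

Q = 880000 W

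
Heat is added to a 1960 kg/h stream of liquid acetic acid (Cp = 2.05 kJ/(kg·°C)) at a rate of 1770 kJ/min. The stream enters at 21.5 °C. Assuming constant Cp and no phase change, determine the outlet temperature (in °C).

T_out = 47.9 °C

Q = 1770 kJ/min = 106200 kJ/h
ΔT = Q/(ṁ·Cp) = 106200/(1960×2.05) = 26.431 K
T_out = 21.5 + 26.431 = 47.931 °C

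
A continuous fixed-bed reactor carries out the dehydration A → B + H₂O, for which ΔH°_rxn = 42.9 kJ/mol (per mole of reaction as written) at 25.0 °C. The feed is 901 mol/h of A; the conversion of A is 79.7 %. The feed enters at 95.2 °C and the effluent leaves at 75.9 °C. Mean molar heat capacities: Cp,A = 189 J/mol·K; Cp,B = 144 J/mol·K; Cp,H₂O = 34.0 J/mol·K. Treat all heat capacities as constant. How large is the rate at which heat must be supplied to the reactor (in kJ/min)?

Q_in = 452 kJ/min

Extent of reaction ξ = 0.797 × 901 = 718.1 mol/h
Reaction term: ξ·ΔH°_rxn = 718.1 × 42.9 = 30806 kJ/h
Sensible, feed 95.2→25 °C: -11954 kJ/h
Outlet flows (mol/h): A 182.9, B 718.1, H₂O 718.1
Sensible, products 25→75.9 °C: 8265.6 kJ/h
Q = ΔH = 27118 kJ/h = 7.5327 kW
Heat supplied = 451.96 kJ/min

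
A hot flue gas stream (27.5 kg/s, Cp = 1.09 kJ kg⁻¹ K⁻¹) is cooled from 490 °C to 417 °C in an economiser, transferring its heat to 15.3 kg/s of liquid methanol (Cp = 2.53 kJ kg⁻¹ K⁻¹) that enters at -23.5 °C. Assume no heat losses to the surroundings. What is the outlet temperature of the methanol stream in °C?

T_c,out = 33.0 °C

Heat released by hot stream: Q = 27.5 × 1.09 × (490 − 417) = 2188.2 kJ/s
Energy balance on cold side (adiabatic exchanger): Q = ṁ_c·Cp_c·(T_c,out − T_c,in)
T_c,out = -23.5 + 2188.2/(15.3 × 2.53) = 33.029 °C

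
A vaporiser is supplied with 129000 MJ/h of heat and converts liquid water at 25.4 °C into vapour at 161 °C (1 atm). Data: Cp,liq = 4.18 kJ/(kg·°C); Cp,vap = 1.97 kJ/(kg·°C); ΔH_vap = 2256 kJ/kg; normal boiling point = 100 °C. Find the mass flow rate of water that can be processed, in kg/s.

ṁ = 13.3 kg/s

Δh = 4.18×(100−25.4) + 2256 + 1.97×(161−100) = 2688 kJ/kg
Q = 129000 MJ/h = 35833 kJ/s = 35833 kJ/s
ṁ = Q/Δh = 35833 / 2688 = 13.331 kg/s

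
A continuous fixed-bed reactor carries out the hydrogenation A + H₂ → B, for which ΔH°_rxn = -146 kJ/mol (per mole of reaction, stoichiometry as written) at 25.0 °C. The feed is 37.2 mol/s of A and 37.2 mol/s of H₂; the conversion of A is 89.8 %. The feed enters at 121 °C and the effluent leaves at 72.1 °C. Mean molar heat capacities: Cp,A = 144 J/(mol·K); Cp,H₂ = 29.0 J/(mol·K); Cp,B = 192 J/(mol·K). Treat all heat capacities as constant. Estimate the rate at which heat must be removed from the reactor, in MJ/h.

Q_out = 18600 MJ/h

Extent of reaction ξ = 0.898 × 37.2 = 33.406 mol/s
Reaction term: ξ·ΔH°_rxn = 33.406 × -146 = -4877.2 kJ/s
Sensible, feed 121→25 °C: -617.82 kJ/s
Outlet flows (mol/s): A 3.7944, H₂ 3.7944, B 33.406
Sensible, products 25→72.1 °C: 333.01 kJ/s
Q = ΔH = -5162 kJ/s = -5162 kW
Heat removed = 18583 MJ/h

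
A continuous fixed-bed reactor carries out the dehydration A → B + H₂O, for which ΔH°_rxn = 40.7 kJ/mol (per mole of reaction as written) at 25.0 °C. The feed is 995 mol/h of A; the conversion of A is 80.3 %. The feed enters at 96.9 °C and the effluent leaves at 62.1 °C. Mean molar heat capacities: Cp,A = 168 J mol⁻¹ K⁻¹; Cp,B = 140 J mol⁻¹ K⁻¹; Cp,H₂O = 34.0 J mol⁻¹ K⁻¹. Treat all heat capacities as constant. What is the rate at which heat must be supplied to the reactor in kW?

Q_in = 7.47 kW

Extent of reaction ξ = 0.803 × 995 = 798.99 mol/h
Reaction term: ξ·ΔH°_rxn = 798.99 × 40.7 = 32519 kJ/h
Sensible, feed 96.9→25 °C: -12019 kJ/h
Outlet flows (mol/h): A 196.01, B 798.99, H₂O 798.99
Sensible, products 25→62.1 °C: 6379.5 kJ/h
Q = ΔH = 26879 kJ/h = 7.4665 kW
Heat supplied = 7.4665 kW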